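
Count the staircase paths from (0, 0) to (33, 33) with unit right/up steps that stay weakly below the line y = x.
C_33 = 212336130412243110

These NE paths below the diagonal are counted by the Catalan number C_n = (1/(n + 1)) · C(2n, n). For n = 33: C_33 = (1/34) · C(66, 33) = 7219428434016265740/34 = 212336130412243110.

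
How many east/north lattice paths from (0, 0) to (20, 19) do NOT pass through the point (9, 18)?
Number of paths = 68867022510

Total paths from (0, 0) to (20, 19): C(39, 20) = 68923264410. Paths through (9, 18): (paths (0, 0) → (9, 18)) × (paths (9, 18) → (20, 19)) = C(27, 9) · C(12, 11) = 4686825 · 12 = 56241900. Avoidance count = 68923264410 − 56241900 = 68867022510.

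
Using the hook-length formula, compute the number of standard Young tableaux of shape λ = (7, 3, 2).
# SYT of shape (7, 3, 2) = 1925

Hook-length formula: f^λ = n! / Π hook(c), product over all cells c of the Young diagram. For λ = (7, 3, 2), n = 12 boxes. Hook lengths by row (left-to-right, top-to-bottom): [9, 8, 6, 4, 3, 2, 1]; [4, 3, 1]; [2, 1]. Product of hooks = 248832. So f^λ = 12! / 248832 = 479001600 / 248832 = 1925.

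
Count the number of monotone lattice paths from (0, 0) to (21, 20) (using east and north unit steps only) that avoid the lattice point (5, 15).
Number of paths = 268813446324

Total paths from (0, 0) to (21, 20): C(41, 21) = 269128937220. Paths through (5, 15): (paths (0, 0) → (5, 15)) × (paths (5, 15) → (21, 20)) = C(20, 5) · C(21, 16) = 15504 · 20349 = 315490896. Avoidance count = 269128937220 − 315490896 = 268813446324.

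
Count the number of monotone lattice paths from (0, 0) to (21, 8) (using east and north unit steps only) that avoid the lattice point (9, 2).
Number of paths = 3271125

Total paths from (0, 0) to (21, 8): C(29, 21) = 4292145. Paths through (9, 2): (paths (0, 0) → (9, 2)) × (paths (9, 2) → (21, 8)) = C(11, 9) · C(18, 12) = 55 · 18564 = 1021020. Avoidance count = 4292145 − 1021020 = 3271125.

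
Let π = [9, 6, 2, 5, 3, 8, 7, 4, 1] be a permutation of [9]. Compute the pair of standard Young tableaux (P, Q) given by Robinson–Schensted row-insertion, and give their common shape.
P = [1, 3, 4] / [2, 7] / [5, 8] / [6] / [9];  Q = [1, 4, 6] / [2, 7] / [3, 8] / [5] / [9];  common shape = (3, 2, 2, 1, 1)

Row-insert the values π_1, π_2, … into P one at a time, bumping the leftmost entry strictly greater than the inserted value down to the next row. The recording tableau Q records, in position (i, j), the step at which that cell was added to P.
  Insert 9 (step 1): P = [9];  Q = [1]
  Insert 6 (step 2): P = [6] / [9];  Q = [1] / [2]
  Insert 2 (step 3): P = [2] / [6] / [9];  Q = [1] / [2] / [3]
  Insert 5 (step 4): P = [2, 5] / [6] / [9];  Q = [1, 4] / [2] / [3]
  Insert 3 (step 5): P = [2, 3] / [5] / [6] / [9];  Q = [1, 4] / [2] / [3] / [5]
  Insert 8 (step 6): P = [2, 3, 8] / [5] / [6] / [9];  Q = [1, 4, 6] / [2] / [3] / [5]
  Insert 7 (step 7): P = [2, 3, 7] / [5, 8] / [6] / [9];  Q = [1, 4, 6] / [2, 7] / [3] / [5]
  Insert 4 (step 8): P = [2, 3, 4] / [5, 7] / [6, 8] / [9];  Q = [1, 4, 6] / [2, 7] / [3, 8] / [5]
  Insert 1 (step 9): P = [1, 3, 4] / [2, 7] / [5, 8] / [6] / [9];  Q = [1, 4, 6] / [2, 7] / [3, 8] / [5] / [9]
Final shape: (3, 2, 2, 1, 1).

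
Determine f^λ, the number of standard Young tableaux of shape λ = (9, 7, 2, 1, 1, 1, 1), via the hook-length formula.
# SYT of shape (9, 7, 2, 1, 1, 1, 1) = 384107724

Hook-length formula: f^λ = n! / Π hook(c), product over all cells c of the Young diagram. For λ = (9, 7, 2, 1, 1, 1, 1), n = 22 boxes. Hook lengths by row (left-to-right, top-to-bottom): [15, 10, 8, 7, 6, 5, 4, 2, 1]; [12, 7, 5, 4, 3, 2, 1]; [6, 1]; [4]; [3]; [2]; [1]. Product of hooks = 2926264320000. So f^λ = 22! / 2926264320000 = 1124000727777607680000 / 2926264320000 = 384107724.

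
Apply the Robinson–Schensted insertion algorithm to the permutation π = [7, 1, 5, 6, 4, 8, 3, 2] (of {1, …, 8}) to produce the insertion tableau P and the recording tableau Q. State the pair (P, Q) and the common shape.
P = [1, 2, 6, 8] / [3] / [4] / [5] / [7];  Q = [1, 3, 4, 6] / [2] / [5] / [7] / [8];  common shape = (4, 1, 1, 1, 1)

Row-insert the values π_1, π_2, … into P one at a time, bumping the leftmost entry strictly greater than the inserted value down to the next row. The recording tableau Q records, in position (i, j), the step at which that cell was added to P.
  Insert 7 (step 1): P = [7];  Q = [1]
  Insert 1 (step 2): P = [1] / [7];  Q = [1] / [2]
  Insert 5 (step 3): P = [1, 5] / [7];  Q = [1, 3] / [2]
  Insert 6 (step 4): P = [1, 5, 6] / [7];  Q = [1, 3, 4] / [2]
  Insert 4 (step 5): P = [1, 4, 6] / [5] / [7];  Q = [1, 3, 4] / [2] / [5]
  Insert 8 (step 6): P = [1, 4, 6, 8] / [5] / [7];  Q = [1, 3, 4, 6] / [2] / [5]
  Insert 3 (step 7): P = [1, 3, 6, 8] / [4] / [5] / [7];  Q = [1, 3, 4, 6] / [2] / [5] / [7]
  Insert 2 (step 8): P = [1, 2, 6, 8] / [3] / [4] / [5] / [7];  Q = [1, 3, 4, 6] / [2] / [5] / [7] / [8]
Final shape: (4, 1, 1, 1, 1).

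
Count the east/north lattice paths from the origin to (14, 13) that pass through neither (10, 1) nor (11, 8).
Number of paths = 15810616

Inclusion–exclusion. Total paths: C(27, 14) = 20058300. Through P₁: C(11, 10)·C(16, 4) = 20020. Through P₂: C(19, 11)·C(8, 3) = 4232592. Since P₁ is strictly southwest of P₂, a monotone path through both must visit P₁ then P₂; paths through both = C(11, 10)·C(8, 1)·C(8, 3) = 4928. Avoid both = 20058300 − 20020 − 4232592 + 4928 = 15810616.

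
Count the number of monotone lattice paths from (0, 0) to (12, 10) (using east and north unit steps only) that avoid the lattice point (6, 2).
Number of paths = 562562

Total paths from (0, 0) to (12, 10): C(22, 12) = 646646. Paths through (6, 2): (paths (0, 0) → (6, 2)) × (paths (6, 2) → (12, 10)) = C(8, 6) · C(14, 6) = 28 · 3003 = 84084. Avoidance count = 646646 − 84084 = 562562.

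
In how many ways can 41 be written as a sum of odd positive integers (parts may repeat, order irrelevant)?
p_odd(41) = 1260

Enumerate partitions using only odd parts via the recurrence o(n, m) = o(n, m−2) + o(n−m, m) over odd m, starting from the largest odd part ≤ n. This gives p_odd(41) = 1260. (Euler's theorem: equals the count of distinct-part partitions.)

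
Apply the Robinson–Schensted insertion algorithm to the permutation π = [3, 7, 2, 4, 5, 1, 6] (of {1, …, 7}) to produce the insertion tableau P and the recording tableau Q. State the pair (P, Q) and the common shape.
P = [1, 4, 5, 6] / [2, 7] / [3];  Q = [1, 2, 5, 7] / [3, 4] / [6];  common shape = (4, 2, 1)

Row-insert the values π_1, π_2, … into P one at a time, bumping the leftmost entry strictly greater than the inserted value down to the next row. The recording tableau Q records, in position (i, j), the step at which that cell was added to P.
  Insert 3 (step 1): P = [3];  Q = [1]
  Insert 7 (step 2): P = [3, 7];  Q = [1, 2]
  Insert 2 (step 3): P = [2, 7] / [3];  Q = [1, 2] / [3]
  Insert 4 (step 4): P = [2, 4] / [3, 7];  Q = [1, 2] / [3, 4]
  Insert 5 (step 5): P = [2, 4, 5] / [3, 7];  Q = [1, 2, 5] / [3, 4]
  Insert 1 (step 6): P = [1, 4, 5] / [2, 7] / [3];  Q = [1, 2, 5] / [3, 4] / [6]
  Insert 6 (step 7): P = [1, 4, 5, 6] / [2, 7] / [3];  Q = [1, 2, 5, 7] / [3, 4] / [6]
Final shape: (4, 2, 1).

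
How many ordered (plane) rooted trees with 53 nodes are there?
C_52 = 29869166945772625950142417512

These ordered rooted trees are counted by the Catalan number C_n = (1/(n + 1)) · C(2n, n). For n = 52: C_52 = (1/53) · C(104, 52) = 1583065848125949175357548128136/53 = 29869166945772625950142417512.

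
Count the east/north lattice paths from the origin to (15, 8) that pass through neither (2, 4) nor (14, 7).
Number of paths = 235704

Inclusion–exclusion. Total paths: C(23, 15) = 490314. Through P₁: C(6, 2)·C(17, 13) = 35700. Through P₂: C(21, 14)·C(2, 1) = 232560. Since P₁ is strictly southwest of P₂, a monotone path through both must visit P₁ then P₂; paths through both = C(6, 2)·C(15, 12)·C(2, 1) = 13650. Avoid both = 490314 − 35700 − 232560 + 13650 = 235704.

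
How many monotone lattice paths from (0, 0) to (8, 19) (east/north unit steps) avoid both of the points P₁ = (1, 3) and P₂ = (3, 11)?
Number of paths = 1002639

Inclusion–exclusion. Total paths: C(27, 8) = 2220075. Through P₁: C(4, 1)·C(23, 7) = 980628. Through P₂: C(14, 3)·C(13, 5) = 468468. Since P₁ is strictly southwest of P₂, a monotone path through both must visit P₁ then P₂; paths through both = C(4, 1)·C(10, 2)·C(13, 5) = 231660. Avoid both = 2220075 − 980628 − 468468 + 231660 = 1002639.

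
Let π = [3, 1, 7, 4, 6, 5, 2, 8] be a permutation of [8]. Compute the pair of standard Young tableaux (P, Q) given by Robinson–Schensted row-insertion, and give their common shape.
P = [1, 2, 5, 8] / [3, 4] / [6] / [7];  Q = [1, 3, 5, 8] / [2, 4] / [6] / [7];  common shape = (4, 2, 1, 1)

Row-insert the values π_1, π_2, … into P one at a time, bumping the leftmost entry strictly greater than the inserted value down to the next row. The recording tableau Q records, in position (i, j), the step at which that cell was added to P.
  Insert 3 (step 1): P = [3];  Q = [1]
  Insert 1 (step 2): P = [1] / [3];  Q = [1] / [2]
  Insert 7 (step 3): P = [1, 7] / [3];  Q = [1, 3] / [2]
  Insert 4 (step 4): P = [1, 4] / [3, 7];  Q = [1, 3] / [2, 4]
  Insert 6 (step 5): P = [1, 4, 6] / [3, 7];  Q = [1, 3, 5] / [2, 4]
  Insert 5 (step 6): P = [1, 4, 5] / [3, 6] / [7];  Q = [1, 3, 5] / [2, 4] / [6]
  Insert 2 (step 7): P = [1, 2, 5] / [3, 4] / [6] / [7];  Q = [1, 3, 5] / [2, 4] / [6] / [7]
  Insert 8 (step 8): P = [1, 2, 5, 8] / [3, 4] / [6] / [7];  Q = [1, 3, 5, 8] / [2, 4] / [6] / [7]
Final shape: (4, 2, 1, 1).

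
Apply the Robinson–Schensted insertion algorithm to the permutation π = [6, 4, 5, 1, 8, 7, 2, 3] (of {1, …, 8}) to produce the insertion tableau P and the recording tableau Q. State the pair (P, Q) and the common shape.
P = [1, 2, 3] / [4, 5, 7] / [6, 8];  Q = [1, 3, 5] / [2, 6, 8] / [4, 7];  common shape = (3, 3, 2)

Row-insert the values π_1, π_2, … into P one at a time, bumping the leftmost entry strictly greater than the inserted value down to the next row. The recording tableau Q records, in position (i, j), the step at which that cell was added to P.
  Insert 6 (step 1): P = [6];  Q = [1]
  Insert 4 (step 2): P = [4] / [6];  Q = [1] / [2]
  Insert 5 (step 3): P = [4, 5] / [6];  Q = [1, 3] / [2]
  Insert 1 (step 4): P = [1, 5] / [4] / [6];  Q = [1, 3] / [2] / [4]
  Insert 8 (step 5): P = [1, 5, 8] / [4] / [6];  Q = [1, 3, 5] / [2] / [4]
  Insert 7 (step 6): P = [1, 5, 7] / [4, 8] / [6];  Q = [1, 3, 5] / [2, 6] / [4]
  Insert 2 (step 7): P = [1, 2, 7] / [4, 5] / [6, 8];  Q = [1, 3, 5] / [2, 6] / [4, 7]
  Insert 3 (step 8): P = [1, 2, 3] / [4, 5, 7] / [6, 8];  Q = [1, 3, 5] / [2, 6, 8] / [4, 7]
Final shape: (3, 3, 2).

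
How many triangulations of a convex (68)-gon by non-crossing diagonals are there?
C_66 = 5632681584560312734993915705849145100

These polygon triangulations are counted by the Catalan number C_n = (1/(n + 1)) · C(2n, n). For n = 66: C_66 = (1/67) · C(132, 66) = 377389666165540953244592352291892721700/67 = 5632681584560312734993915705849145100.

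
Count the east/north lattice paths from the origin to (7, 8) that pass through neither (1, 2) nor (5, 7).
Number of paths = 2421

Inclusion–exclusion. Total paths: C(15, 7) = 6435. Through P₁: C(3, 1)·C(12, 6) = 2772. Through P₂: C(12, 5)·C(3, 2) = 2376. Since P₁ is strictly southwest of P₂, a monotone path through both must visit P₁ then P₂; paths through both = C(3, 1)·C(9, 4)·C(3, 2) = 1134. Avoid both = 6435 − 2772 − 2376 + 1134 = 2421.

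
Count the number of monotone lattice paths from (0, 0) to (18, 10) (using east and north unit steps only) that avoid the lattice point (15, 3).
Number of paths = 13025190

Total paths from (0, 0) to (18, 10): C(28, 18) = 13123110. Paths through (15, 3): (paths (0, 0) → (15, 3)) × (paths (15, 3) → (18, 10)) = C(18, 15) · C(10, 3) = 816 · 120 = 97920. Avoidance count = 13123110 − 97920 = 13025190.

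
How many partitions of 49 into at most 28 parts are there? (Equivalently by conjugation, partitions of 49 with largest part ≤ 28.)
p(49, parts ≤ 28) = 170811

Use the recurrence p(n, m) = p(n, m−1) + p(n−m, m): either the largest part is < m (count p(n, m−1)) or the largest part is exactly m (remove one copy of m, count p(n−m, m)). With p(0, ·) = 1 this gives p(49, parts ≤ 28) = 170811. (By conjugating Young diagrams, this also counts partitions of 49 into at most 28 parts.)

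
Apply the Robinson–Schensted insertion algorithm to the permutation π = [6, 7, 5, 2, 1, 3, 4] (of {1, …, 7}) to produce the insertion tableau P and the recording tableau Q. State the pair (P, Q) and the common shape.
P = [1, 3, 4] / [2, 7] / [5] / [6];  Q = [1, 2, 7] / [3, 6] / [4] / [5];  common shape = (3, 2, 1, 1)

Row-insert the values π_1, π_2, … into P one at a time, bumping the leftmost entry strictly greater than the inserted value down to the next row. The recording tableau Q records, in position (i, j), the step at which that cell was added to P.
  Insert 6 (step 1): P = [6];  Q = [1]
  Insert 7 (step 2): P = [6, 7];  Q = [1, 2]
  Insert 5 (step 3): P = [5, 7] / [6];  Q = [1, 2] / [3]
  Insert 2 (step 4): P = [2, 7] / [5] / [6];  Q = [1, 2] / [3] / [4]
  Insert 1 (step 5): P = [1, 7] / [2] / [5] / [6];  Q = [1, 2] / [3] / [4] / [5]
  Insert 3 (step 6): P = [1, 3] / [2, 7] / [5] / [6];  Q = [1, 2] / [3, 6] / [4] / [5]
  Insert 4 (step 7): P = [1, 3, 4] / [2, 7] / [5] / [6];  Q = [1, 2, 7] / [3, 6] / [4] / [5]
Final shape: (3, 2, 1, 1).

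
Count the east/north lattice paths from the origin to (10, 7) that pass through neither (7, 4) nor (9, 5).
Number of paths = 9812

Inclusion–exclusion. Total paths: C(17, 10) = 19448. Through P₁: C(11, 7)·C(6, 3) = 6600. Through P₂: C(14, 9)·C(3, 1) = 6006. Since P₁ is strictly southwest of P₂, a monotone path through both must visit P₁ then P₂; paths through both = C(11, 7)·C(3, 2)·C(3, 1) = 2970. Avoid both = 19448 − 6600 − 6006 + 2970 = 9812.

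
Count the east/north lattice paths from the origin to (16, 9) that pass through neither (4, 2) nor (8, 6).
Number of paths = 964910

Inclusion–exclusion. Total paths: C(25, 16) = 2042975. Through P₁: C(6, 4)·C(19, 12) = 755820. Through P₂: C(14, 8)·C(11, 8) = 495495. Since P₁ is strictly southwest of P₂, a monotone path through both must visit P₁ then P₂; paths through both = C(6, 4)·C(8, 4)·C(11, 8) = 173250. Avoid both = 2042975 − 755820 − 495495 + 173250 = 964910.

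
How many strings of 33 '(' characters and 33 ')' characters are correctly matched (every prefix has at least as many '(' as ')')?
C_33 = 212336130412243110

These balanced parentheses are counted by the Catalan number C_n = (1/(n + 1)) · C(2n, n). For n = 33: C_33 = (1/34) · C(66, 33) = 7219428434016265740/34 = 212336130412243110.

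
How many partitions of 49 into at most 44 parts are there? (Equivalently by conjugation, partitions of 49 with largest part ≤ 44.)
p(49, parts ≤ 44) = 173513

Use the recurrence p(n, m) = p(n, m−1) + p(n−m, m): either the largest part is < m (count p(n, m−1)) or the largest part is exactly m (remove one copy of m, count p(n−m, m)). With p(0, ·) = 1 this gives p(49, parts ≤ 44) = 173513. (By conjugating Young diagrams, this also counts partitions of 49 into at most 44 parts.)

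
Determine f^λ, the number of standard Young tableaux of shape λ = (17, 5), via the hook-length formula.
# SYT of shape (17, 5) = 19019

Hook-length formula: f^λ = n! / Π hook(c), product over all cells c of the Young diagram. For λ = (17, 5), n = 22 boxes. Hook lengths by row (left-to-right, top-to-bottom): [18, 17, 16, 15, 14, 12, 11, 10, 9, 8, 7, 6, 5, 4, 3, 2, 1]; [5, 4, 3, 2, 1]. Product of hooks = 59098834206720000. So f^λ = 22! / 59098834206720000 = 1124000727777607680000 / 59098834206720000 = 19019.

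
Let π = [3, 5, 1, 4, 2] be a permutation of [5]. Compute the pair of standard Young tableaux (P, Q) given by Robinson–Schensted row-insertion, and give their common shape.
P = [1, 2] / [3, 4] / [5];  Q = [1, 2] / [3, 4] / [5];  common shape = (2, 2, 1)

Row-insert the values π_1, π_2, … into P one at a time, bumping the leftmost entry strictly greater than the inserted value down to the next row. The recording tableau Q records, in position (i, j), the step at which that cell was added to P.
  Insert 3 (step 1): P = [3];  Q = [1]
  Insert 5 (step 2): P = [3, 5];  Q = [1, 2]
  Insert 1 (step 3): P = [1, 5] / [3];  Q = [1, 2] / [3]
  Insert 4 (step 4): P = [1, 4] / [3, 5];  Q = [1, 2] / [3, 4]
  Insert 2 (step 5): P = [1, 2] / [3, 4] / [5];  Q = [1, 2] / [3, 4] / [5]
Final shape: (2, 2, 1).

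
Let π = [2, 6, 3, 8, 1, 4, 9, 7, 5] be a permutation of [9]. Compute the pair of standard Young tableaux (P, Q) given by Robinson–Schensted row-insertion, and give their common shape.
P = [1, 3, 4, 5] / [2, 7, 9] / [6, 8];  Q = [1, 2, 4, 7] / [3, 6, 8] / [5, 9];  common shape = (4, 3, 2)

Row-insert the values π_1, π_2, … into P one at a time, bumping the leftmost entry strictly greater than the inserted value down to the next row. The recording tableau Q records, in position (i, j), the step at which that cell was added to P.
  Insert 2 (step 1): P = [2];  Q = [1]
  Insert 6 (step 2): P = [2, 6];  Q = [1, 2]
  Insert 3 (step 3): P = [2, 3] / [6];  Q = [1, 2] / [3]
  Insert 8 (step 4): P = [2, 3, 8] / [6];  Q = [1, 2, 4] / [3]
  Insert 1 (step 5): P = [1, 3, 8] / [2] / [6];  Q = [1, 2, 4] / [3] / [5]
  Insert 4 (step 6): P = [1, 3, 4] / [2, 8] / [6];  Q = [1, 2, 4] / [3, 6] / [5]
  Insert 9 (step 7): P = [1, 3, 4, 9] / [2, 8] / [6];  Q = [1, 2, 4, 7] / [3, 6] / [5]
  Insert 7 (step 8): P = [1, 3, 4, 7] / [2, 8, 9] / [6];  Q = [1, 2, 4, 7] / [3, 6, 8] / [5]
  Insert 5 (step 9): P = [1, 3, 4, 5] / [2, 7, 9] / [6, 8];  Q = [1, 2, 4, 7] / [3, 6, 8] / [5, 9]
Final shape: (4, 3, 2).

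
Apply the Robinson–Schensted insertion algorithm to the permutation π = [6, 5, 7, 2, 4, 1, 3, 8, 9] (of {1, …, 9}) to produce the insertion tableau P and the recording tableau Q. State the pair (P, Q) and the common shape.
P = [1, 3, 8, 9] / [2, 4] / [5, 7] / [6];  Q = [1, 3, 8, 9] / [2, 5] / [4, 7] / [6];  common shape = (4, 2, 2, 1)

Row-insert the values π_1, π_2, … into P one at a time, bumping the leftmost entry strictly greater than the inserted value down to the next row. The recording tableau Q records, in position (i, j), the step at which that cell was added to P.
  Insert 6 (step 1): P = [6];  Q = [1]
  Insert 5 (step 2): P = [5] / [6];  Q = [1] / [2]
  Insert 7 (step 3): P = [5, 7] / [6];  Q = [1, 3] / [2]
  Insert 2 (step 4): P = [2, 7] / [5] / [6];  Q = [1, 3] / [2] / [4]
  Insert 4 (step 5): P = [2, 4] / [5, 7] / [6];  Q = [1, 3] / [2, 5] / [4]
  Insert 1 (step 6): P = [1, 4] / [2, 7] / [5] / [6];  Q = [1, 3] / [2, 5] / [4] / [6]
  Insert 3 (step 7): P = [1, 3] / [2, 4] / [5, 7] / [6];  Q = [1, 3] / [2, 5] / [4, 7] / [6]
  Insert 8 (step 8): P = [1, 3, 8] / [2, 4] / [5, 7] / [6];  Q = [1, 3, 8] / [2, 5] / [4, 7] / [6]
  Insert 9 (step 9): P = [1, 3, 8, 9] / [2, 4] / [5, 7] / [6];  Q = [1, 3, 8, 9] / [2, 5] / [4, 7] / [6]
Final shape: (4, 2, 2, 1).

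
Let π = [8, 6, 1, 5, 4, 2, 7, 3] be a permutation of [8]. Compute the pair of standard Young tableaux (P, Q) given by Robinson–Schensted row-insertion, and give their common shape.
P = [1, 2, 3] / [4, 7] / [5] / [6] / [8];  Q = [1, 4, 7] / [2, 8] / [3] / [5] / [6];  common shape = (3, 2, 1, 1, 1)

Row-insert the values π_1, π_2, … into P one at a time, bumping the leftmost entry strictly greater than the inserted value down to the next row. The recording tableau Q records, in position (i, j), the step at which that cell was added to P.
  Insert 8 (step 1): P = [8];  Q = [1]
  Insert 6 (step 2): P = [6] / [8];  Q = [1] / [2]
  Insert 1 (step 3): P = [1] / [6] / [8];  Q = [1] / [2] / [3]
  Insert 5 (step 4): P = [1, 5] / [6] / [8];  Q = [1, 4] / [2] / [3]
  Insert 4 (step 5): P = [1, 4] / [5] / [6] / [8];  Q = [1, 4] / [2] / [3] / [5]
  Insert 2 (step 6): P = [1, 2] / [4] / [5] / [6] / [8];  Q = [1, 4] / [2] / [3] / [5] / [6]
  Insert 7 (step 7): P = [1, 2, 7] / [4] / [5] / [6] / [8];  Q = [1, 4, 7] / [2] / [3] / [5] / [6]
  Insert 3 (step 8): P = [1, 2, 3] / [4, 7] / [5] / [6] / [8];  Q = [1, 4, 7] / [2, 8] / [3] / [5] / [6]
Final shape: (3, 2, 1, 1, 1).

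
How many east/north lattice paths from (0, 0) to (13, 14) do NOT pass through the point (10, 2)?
Number of paths = 20028270

Total paths from (0, 0) to (13, 14): C(27, 13) = 20058300. Paths through (10, 2): (paths (0, 0) → (10, 2)) × (paths (10, 2) → (13, 14)) = C(12, 10) · C(15, 3) = 66 · 455 = 30030. Avoidance count = 20058300 − 30030 = 20028270.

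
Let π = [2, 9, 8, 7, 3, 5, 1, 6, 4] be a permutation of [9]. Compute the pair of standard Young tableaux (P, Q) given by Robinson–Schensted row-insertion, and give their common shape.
P = [1, 3, 4, 6] / [2, 5] / [7] / [8] / [9];  Q = [1, 2, 6, 8] / [3, 9] / [4] / [5] / [7];  common shape = (4, 2, 1, 1, 1)

Row-insert the values π_1, π_2, … into P one at a time, bumping the leftmost entry strictly greater than the inserted value down to the next row. The recording tableau Q records, in position (i, j), the step at which that cell was added to P.
  Insert 2 (step 1): P = [2];  Q = [1]
  Insert 9 (step 2): P = [2, 9];  Q = [1, 2]
  Insert 8 (step 3): P = [2, 8] / [9];  Q = [1, 2] / [3]
  Insert 7 (step 4): P = [2, 7] / [8] / [9];  Q = [1, 2] / [3] / [4]
  Insert 3 (step 5): P = [2, 3] / [7] / [8] / [9];  Q = [1, 2] / [3] / [4] / [5]
  Insert 5 (step 6): P = [2, 3, 5] / [7] / [8] / [9];  Q = [1, 2, 6] / [3] / [4] / [5]
  Insert 1 (step 7): P = [1, 3, 5] / [2] / [7] / [8] / [9];  Q = [1, 2, 6] / [3] / [4] / [5] / [7]
  Insert 6 (step 8): P = [1, 3, 5, 6] / [2] / [7] / [8] / [9];  Q = [1, 2, 6, 8] / [3] / [4] / [5] / [7]
  Insert 4 (step 9): P = [1, 3, 4, 6] / [2, 5] / [7] / [8] / [9];  Q = [1, 2, 6, 8] / [3, 9] / [4] / [5] / [7]
Final shape: (4, 2, 1, 1, 1).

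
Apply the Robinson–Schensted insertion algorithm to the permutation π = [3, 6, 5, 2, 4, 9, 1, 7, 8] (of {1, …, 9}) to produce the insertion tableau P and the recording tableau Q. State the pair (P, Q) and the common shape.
P = [1, 4, 7, 8] / [2, 5, 9] / [3] / [6];  Q = [1, 2, 6, 9] / [3, 5, 8] / [4] / [7];  common shape = (4, 3, 1, 1)

Row-insert the values π_1, π_2, … into P one at a time, bumping the leftmost entry strictly greater than the inserted value down to the next row. The recording tableau Q records, in position (i, j), the step at which that cell was added to P.
  Insert 3 (step 1): P = [3];  Q = [1]
  Insert 6 (step 2): P = [3, 6];  Q = [1, 2]
  Insert 5 (step 3): P = [3, 5] / [6];  Q = [1, 2] / [3]
  Insert 2 (step 4): P = [2, 5] / [3] / [6];  Q = [1, 2] / [3] / [4]
  Insert 4 (step 5): P = [2, 4] / [3, 5] / [6];  Q = [1, 2] / [3, 5] / [4]
  Insert 9 (step 6): P = [2, 4, 9] / [3, 5] / [6];  Q = [1, 2, 6] / [3, 5] / [4]
  Insert 1 (step 7): P = [1, 4, 9] / [2, 5] / [3] / [6];  Q = [1, 2, 6] / [3, 5] / [4] / [7]
  Insert 7 (step 8): P = [1, 4, 7] / [2, 5, 9] / [3] / [6];  Q = [1, 2, 6] / [3, 5, 8] / [4] / [7]
  Insert 8 (step 9): P = [1, 4, 7, 8] / [2, 5, 9] / [3] / [6];  Q = [1, 2, 6, 9] / [3, 5, 8] / [4] / [7]
Final shape: (4, 3, 1, 1).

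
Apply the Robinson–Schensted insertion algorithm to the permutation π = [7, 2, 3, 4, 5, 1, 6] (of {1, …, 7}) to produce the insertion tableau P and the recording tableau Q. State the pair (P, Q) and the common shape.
P = [1, 3, 4, 5, 6] / [2] / [7];  Q = [1, 3, 4, 5, 7] / [2] / [6];  common shape = (5, 1, 1)

Row-insert the values π_1, π_2, … into P one at a time, bumping the leftmost entry strictly greater than the inserted value down to the next row. The recording tableau Q records, in position (i, j), the step at which that cell was added to P.
  Insert 7 (step 1): P = [7];  Q = [1]
  Insert 2 (step 2): P = [2] / [7];  Q = [1] / [2]
  Insert 3 (step 3): P = [2, 3] / [7];  Q = [1, 3] / [2]
  Insert 4 (step 4): P = [2, 3, 4] / [7];  Q = [1, 3, 4] / [2]
  Insert 5 (step 5): P = [2, 3, 4, 5] / [7];  Q = [1, 3, 4, 5] / [2]
  Insert 1 (step 6): P = [1, 3, 4, 5] / [2] / [7];  Q = [1, 3, 4, 5] / [2] / [6]
  Insert 6 (step 7): P = [1, 3, 4, 5, 6] / [2] / [7];  Q = [1, 3, 4, 5, 7] / [2] / [6]
Final shape: (5, 1, 1).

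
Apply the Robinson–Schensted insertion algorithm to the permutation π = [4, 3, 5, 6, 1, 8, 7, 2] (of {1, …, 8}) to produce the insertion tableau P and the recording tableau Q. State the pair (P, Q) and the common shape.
P = [1, 2, 6, 7] / [3, 5] / [4, 8];  Q = [1, 3, 4, 6] / [2, 7] / [5, 8];  common shape = (4, 2, 2)

Row-insert the values π_1, π_2, … into P one at a time, bumping the leftmost entry strictly greater than the inserted value down to the next row. The recording tableau Q records, in position (i, j), the step at which that cell was added to P.
  Insert 4 (step 1): P = [4];  Q = [1]
  Insert 3 (step 2): P = [3] / [4];  Q = [1] / [2]
  Insert 5 (step 3): P = [3, 5] / [4];  Q = [1, 3] / [2]
  Insert 6 (step 4): P = [3, 5, 6] / [4];  Q = [1, 3, 4] / [2]
  Insert 1 (step 5): P = [1, 5, 6] / [3] / [4];  Q = [1, 3, 4] / [2] / [5]
  Insert 8 (step 6): P = [1, 5, 6, 8] / [3] / [4];  Q = [1, 3, 4, 6] / [2] / [5]
  Insert 7 (step 7): P = [1, 5, 6, 7] / [3, 8] / [4];  Q = [1, 3, 4, 6] / [2, 7] / [5]
  Insert 2 (step 8): P = [1, 2, 6, 7] / [3, 5] / [4, 8];  Q = [1, 3, 4, 6] / [2, 7] / [5, 8]
Final shape: (4, 2, 2).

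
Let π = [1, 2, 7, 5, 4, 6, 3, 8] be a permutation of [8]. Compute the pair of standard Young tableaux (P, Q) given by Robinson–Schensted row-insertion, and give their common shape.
P = [1, 2, 3, 6, 8] / [4] / [5] / [7];  Q = [1, 2, 3, 6, 8] / [4] / [5] / [7];  common shape = (5, 1, 1, 1)

Row-insert the values π_1, π_2, … into P one at a time, bumping the leftmost entry strictly greater than the inserted value down to the next row. The recording tableau Q records, in position (i, j), the step at which that cell was added to P.
  Insert 1 (step 1): P = [1];  Q = [1]
  Insert 2 (step 2): P = [1, 2];  Q = [1, 2]
  Insert 7 (step 3): P = [1, 2, 7];  Q = [1, 2, 3]
  Insert 5 (step 4): P = [1, 2, 5] / [7];  Q = [1, 2, 3] / [4]
  Insert 4 (step 5): P = [1, 2, 4] / [5] / [7];  Q = [1, 2, 3] / [4] / [5]
  Insert 6 (step 6): P = [1, 2, 4, 6] / [5] / [7];  Q = [1, 2, 3, 6] / [4] / [5]
  Insert 3 (step 7): P = [1, 2, 3, 6] / [4] / [5] / [7];  Q = [1, 2, 3, 6] / [4] / [5] / [7]
  Insert 8 (step 8): P = [1, 2, 3, 6, 8] / [4] / [5] / [7];  Q = [1, 2, 3, 6, 8] / [4] / [5] / [7]
Final shape: (5, 1, 1, 1).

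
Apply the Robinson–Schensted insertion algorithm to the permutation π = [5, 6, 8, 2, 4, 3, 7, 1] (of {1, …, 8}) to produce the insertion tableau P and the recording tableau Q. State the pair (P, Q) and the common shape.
P = [1, 3, 7] / [2, 6, 8] / [4] / [5];  Q = [1, 2, 3] / [4, 5, 7] / [6] / [8];  common shape = (3, 3, 1, 1)

Row-insert the values π_1, π_2, … into P one at a time, bumping the leftmost entry strictly greater than the inserted value down to the next row. The recording tableau Q records, in position (i, j), the step at which that cell was added to P.
  Insert 5 (step 1): P = [5];  Q = [1]
  Insert 6 (step 2): P = [5, 6];  Q = [1, 2]
  Insert 8 (step 3): P = [5, 6, 8];  Q = [1, 2, 3]
  Insert 2 (step 4): P = [2, 6, 8] / [5];  Q = [1, 2, 3] / [4]
  Insert 4 (step 5): P = [2, 4, 8] / [5, 6];  Q = [1, 2, 3] / [4, 5]
  Insert 3 (step 6): P = [2, 3, 8] / [4, 6] / [5];  Q = [1, 2, 3] / [4, 5] / [6]
  Insert 7 (step 7): P = [2, 3, 7] / [4, 6, 8] / [5];  Q = [1, 2, 3] / [4, 5, 7] / [6]
  Insert 1 (step 8): P = [1, 3, 7] / [2, 6, 8] / [4] / [5];  Q = [1, 2, 3] / [4, 5, 7] / [6] / [8]
Final shape: (3, 3, 1, 1).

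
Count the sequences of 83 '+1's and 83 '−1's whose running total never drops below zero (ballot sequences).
C_83 = 68854441132780194707888052034668647142985206100

These ballot sequences are counted by the Catalan number C_n = (1/(n + 1)) · C(2n, n). For n = 83: C_83 = (1/84) · C(166, 83) = 5783773055153536355462596370912166360010757312400/84 = 68854441132780194707888052034668647142985206100.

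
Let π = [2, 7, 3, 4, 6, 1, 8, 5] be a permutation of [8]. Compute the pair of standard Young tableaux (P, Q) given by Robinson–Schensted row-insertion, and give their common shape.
P = [1, 3, 4, 5, 8] / [2, 6] / [7];  Q = [1, 2, 4, 5, 7] / [3, 8] / [6];  common shape = (5, 2, 1)

Row-insert the values π_1, π_2, … into P one at a time, bumping the leftmost entry strictly greater than the inserted value down to the next row. The recording tableau Q records, in position (i, j), the step at which that cell was added to P.
  Insert 2 (step 1): P = [2];  Q = [1]
  Insert 7 (step 2): P = [2, 7];  Q = [1, 2]
  Insert 3 (step 3): P = [2, 3] / [7];  Q = [1, 2] / [3]
  Insert 4 (step 4): P = [2, 3, 4] / [7];  Q = [1, 2, 4] / [3]
  Insert 6 (step 5): P = [2, 3, 4, 6] / [7];  Q = [1, 2, 4, 5] / [3]
  Insert 1 (step 6): P = [1, 3, 4, 6] / [2] / [7];  Q = [1, 2, 4, 5] / [3] / [6]
  Insert 8 (step 7): P = [1, 3, 4, 6, 8] / [2] / [7];  Q = [1, 2, 4, 5, 7] / [3] / [6]
  Insert 5 (step 8): P = [1, 3, 4, 5, 8] / [2, 6] / [7];  Q = [1, 2, 4, 5, 7] / [3, 8] / [6]
Final shape: (5, 2, 1).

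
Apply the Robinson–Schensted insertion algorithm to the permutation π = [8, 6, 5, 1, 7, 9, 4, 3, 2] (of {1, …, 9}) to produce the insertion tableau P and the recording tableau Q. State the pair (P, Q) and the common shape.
P = [1, 2, 9] / [3, 7] / [4] / [5] / [6] / [8];  Q = [1, 5, 6] / [2, 7] / [3] / [4] / [8] / [9];  common shape = (3, 2, 1, 1, 1, 1)

Row-insert the values π_1, π_2, … into P one at a time, bumping the leftmost entry strictly greater than the inserted value down to the next row. The recording tableau Q records, in position (i, j), the step at which that cell was added to P.
  Insert 8 (step 1): P = [8];  Q = [1]
  Insert 6 (step 2): P = [6] / [8];  Q = [1] / [2]
  Insert 5 (step 3): P = [5] / [6] / [8];  Q = [1] / [2] / [3]
  Insert 1 (step 4): P = [1] / [5] / [6] / [8];  Q = [1] / [2] / [3] / [4]
  Insert 7 (step 5): P = [1, 7] / [5] / [6] / [8];  Q = [1, 5] / [2] / [3] / [4]
  Insert 9 (step 6): P = [1, 7, 9] / [5] / [6] / [8];  Q = [1, 5, 6] / [2] / [3] / [4]
  Insert 4 (step 7): P = [1, 4, 9] / [5, 7] / [6] / [8];  Q = [1, 5, 6] / [2, 7] / [3] / [4]
  Insert 3 (step 8): P = [1, 3, 9] / [4, 7] / [5] / [6] / [8];  Q = [1, 5, 6] / [2, 7] / [3] / [4] / [8]
  Insert 2 (step 9): P = [1, 2, 9] / [3, 7] / [4] / [5] / [6] / [8];  Q = [1, 5, 6] / [2, 7] / [3] / [4] / [8] / [9]
Final shape: (3, 2, 1, 1, 1, 1).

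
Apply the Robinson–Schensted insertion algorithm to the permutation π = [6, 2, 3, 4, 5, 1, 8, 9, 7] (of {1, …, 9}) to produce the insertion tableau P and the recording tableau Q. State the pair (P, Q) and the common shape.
P = [1, 3, 4, 5, 7, 9] / [2, 8] / [6];  Q = [1, 3, 4, 5, 7, 8] / [2, 9] / [6];  common shape = (6, 2, 1)

Row-insert the values π_1, π_2, … into P one at a time, bumping the leftmost entry strictly greater than the inserted value down to the next row. The recording tableau Q records, in position (i, j), the step at which that cell was added to P.
  Insert 6 (step 1): P = [6];  Q = [1]
  Insert 2 (step 2): P = [2] / [6];  Q = [1] / [2]
  Insert 3 (step 3): P = [2, 3] / [6];  Q = [1, 3] / [2]
  Insert 4 (step 4): P = [2, 3, 4] / [6];  Q = [1, 3, 4] / [2]
  Insert 5 (step 5): P = [2, 3, 4, 5] / [6];  Q = [1, 3, 4, 5] / [2]
  Insert 1 (step 6): P = [1, 3, 4, 5] / [2] / [6];  Q = [1, 3, 4, 5] / [2] / [6]
  Insert 8 (step 7): P = [1, 3, 4, 5, 8] / [2] / [6];  Q = [1, 3, 4, 5, 7] / [2] / [6]
  Insert 9 (step 8): P = [1, 3, 4, 5, 8, 9] / [2] / [6];  Q = [1, 3, 4, 5, 7, 8] / [2] / [6]
  Insert 7 (step 9): P = [1, 3, 4, 5, 7, 9] / [2, 8] / [6];  Q = [1, 3, 4, 5, 7, 8] / [2, 9] / [6]
Final shape: (6, 2, 1).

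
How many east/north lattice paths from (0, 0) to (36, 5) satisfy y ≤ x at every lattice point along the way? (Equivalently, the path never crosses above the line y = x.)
Number of paths = 648128

By the reflection principle (André's argument), the number of monotone paths to (36, 5) with n ≤ m that never go above y = x is C(41, 36) − C(41, 37) = 749398 − 101270 = 648128.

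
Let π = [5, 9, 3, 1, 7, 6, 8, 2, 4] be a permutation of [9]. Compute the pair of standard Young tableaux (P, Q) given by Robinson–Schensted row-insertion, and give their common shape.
P = [1, 2, 4] / [3, 6, 8] / [5, 7] / [9];  Q = [1, 2, 7] / [3, 5, 9] / [4, 6] / [8];  common shape = (3, 3, 2, 1)

Row-insert the values π_1, π_2, … into P one at a time, bumping the leftmost entry strictly greater than the inserted value down to the next row. The recording tableau Q records, in position (i, j), the step at which that cell was added to P.
  Insert 5 (step 1): P = [5];  Q = [1]
  Insert 9 (step 2): P = [5, 9];  Q = [1, 2]
  Insert 3 (step 3): P = [3, 9] / [5];  Q = [1, 2] / [3]
  Insert 1 (step 4): P = [1, 9] / [3] / [5];  Q = [1, 2] / [3] / [4]
  Insert 7 (step 5): P = [1, 7] / [3, 9] / [5];  Q = [1, 2] / [3, 5] / [4]
  Insert 6 (step 6): P = [1, 6] / [3, 7] / [5, 9];  Q = [1, 2] / [3, 5] / [4, 6]
  Insert 8 (step 7): P = [1, 6, 8] / [3, 7] / [5, 9];  Q = [1, 2, 7] / [3, 5] / [4, 6]
  Insert 2 (step 8): P = [1, 2, 8] / [3, 6] / [5, 7] / [9];  Q = [1, 2, 7] / [3, 5] / [4, 6] / [8]
  Insert 4 (step 9): P = [1, 2, 4] / [3, 6, 8] / [5, 7] / [9];  Q = [1, 2, 7] / [3, 5, 9] / [4, 6] / [8]
Final shape: (3, 3, 2, 1).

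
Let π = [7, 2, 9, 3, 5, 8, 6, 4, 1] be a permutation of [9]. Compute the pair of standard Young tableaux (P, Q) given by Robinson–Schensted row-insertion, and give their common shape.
P = [1, 3, 4, 6] / [2, 8] / [5] / [7] / [9];  Q = [1, 3, 5, 6] / [2, 4] / [7] / [8] / [9];  common shape = (4, 2, 1, 1, 1)

Row-insert the values π_1, π_2, … into P one at a time, bumping the leftmost entry strictly greater than the inserted value down to the next row. The recording tableau Q records, in position (i, j), the step at which that cell was added to P.
  Insert 7 (step 1): P = [7];  Q = [1]
  Insert 2 (step 2): P = [2] / [7];  Q = [1] / [2]
  Insert 9 (step 3): P = [2, 9] / [7];  Q = [1, 3] / [2]
  Insert 3 (step 4): P = [2, 3] / [7, 9];  Q = [1, 3] / [2, 4]
  Insert 5 (step 5): P = [2, 3, 5] / [7, 9];  Q = [1, 3, 5] / [2, 4]
  Insert 8 (step 6): P = [2, 3, 5, 8] / [7, 9];  Q = [1, 3, 5, 6] / [2, 4]
  Insert 6 (step 7): P = [2, 3, 5, 6] / [7, 8] / [9];  Q = [1, 3, 5, 6] / [2, 4] / [7]
  Insert 4 (step 8): P = [2, 3, 4, 6] / [5, 8] / [7] / [9];  Q = [1, 3, 5, 6] / [2, 4] / [7] / [8]
  Insert 1 (step 9): P = [1, 3, 4, 6] / [2, 8] / [5] / [7] / [9];  Q = [1, 3, 5, 6] / [2, 4] / [7] / [8] / [9]
Final shape: (4, 2, 1, 1, 1).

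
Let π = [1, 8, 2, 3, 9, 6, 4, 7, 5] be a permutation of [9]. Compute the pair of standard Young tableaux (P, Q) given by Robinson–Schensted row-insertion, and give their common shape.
P = [1, 2, 3, 4, 5] / [6, 7] / [8, 9];  Q = [1, 2, 4, 5, 8] / [3, 6] / [7, 9];  common shape = (5, 2, 2)

Row-insert the values π_1, π_2, … into P one at a time, bumping the leftmost entry strictly greater than the inserted value down to the next row. The recording tableau Q records, in position (i, j), the step at which that cell was added to P.
  Insert 1 (step 1): P = [1];  Q = [1]
  Insert 8 (step 2): P = [1, 8];  Q = [1, 2]
  Insert 2 (step 3): P = [1, 2] / [8];  Q = [1, 2] / [3]
  Insert 3 (step 4): P = [1, 2, 3] / [8];  Q = [1, 2, 4] / [3]
  Insert 9 (step 5): P = [1, 2, 3, 9] / [8];  Q = [1, 2, 4, 5] / [3]
  Insert 6 (step 6): P = [1, 2, 3, 6] / [8, 9];  Q = [1, 2, 4, 5] / [3, 6]
  Insert 4 (step 7): P = [1, 2, 3, 4] / [6, 9] / [8];  Q = [1, 2, 4, 5] / [3, 6] / [7]
  Insert 7 (step 8): P = [1, 2, 3, 4, 7] / [6, 9] / [8];  Q = [1, 2, 4, 5, 8] / [3, 6] / [7]
  Insert 5 (step 9): P = [1, 2, 3, 4, 5] / [6, 7] / [8, 9];  Q = [1, 2, 4, 5, 8] / [3, 6] / [7, 9]
Final shape: (5, 2, 2).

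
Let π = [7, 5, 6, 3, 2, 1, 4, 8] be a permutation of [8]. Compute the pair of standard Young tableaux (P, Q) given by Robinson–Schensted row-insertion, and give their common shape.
P = [1, 4, 8] / [2, 6] / [3] / [5] / [7];  Q = [1, 3, 8] / [2, 7] / [4] / [5] / [6];  common shape = (3, 2, 1, 1, 1)

Row-insert the values π_1, π_2, … into P one at a time, bumping the leftmost entry strictly greater than the inserted value down to the next row. The recording tableau Q records, in position (i, j), the step at which that cell was added to P.
  Insert 7 (step 1): P = [7];  Q = [1]
  Insert 5 (step 2): P = [5] / [7];  Q = [1] / [2]
  Insert 6 (step 3): P = [5, 6] / [7];  Q = [1, 3] / [2]
  Insert 3 (step 4): P = [3, 6] / [5] / [7];  Q = [1, 3] / [2] / [4]
  Insert 2 (step 5): P = [2, 6] / [3] / [5] / [7];  Q = [1, 3] / [2] / [4] / [5]
  Insert 1 (step 6): P = [1, 6] / [2] / [3] / [5] / [7];  Q = [1, 3] / [2] / [4] / [5] / [6]
  Insert 4 (step 7): P = [1, 4] / [2, 6] / [3] / [5] / [7];  Q = [1, 3] / [2, 7] / [4] / [5] / [6]
  Insert 8 (step 8): P = [1, 4, 8] / [2, 6] / [3] / [5] / [7];  Q = [1, 3, 8] / [2, 7] / [4] / [5] / [6]
Final shape: (3, 2, 1, 1, 1).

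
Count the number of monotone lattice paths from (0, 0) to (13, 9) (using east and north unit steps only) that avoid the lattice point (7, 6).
Number of paths = 353276

Total paths from (0, 0) to (13, 9): C(22, 13) = 497420. Paths through (7, 6): (paths (0, 0) → (7, 6)) × (paths (7, 6) → (13, 9)) = C(13, 7) · C(9, 6) = 1716 · 84 = 144144. Avoidance count = 497420 − 144144 = 353276.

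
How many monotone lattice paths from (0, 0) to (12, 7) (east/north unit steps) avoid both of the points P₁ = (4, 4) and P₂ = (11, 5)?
Number of paths = 27414

Inclusion–exclusion. Total paths: C(19, 12) = 50388. Through P₁: C(8, 4)·C(11, 8) = 11550. Through P₂: C(16, 11)·C(3, 1) = 13104. Since P₁ is strictly southwest of P₂, a monotone path through both must visit P₁ then P₂; paths through both = C(8, 4)·C(8, 7)·C(3, 1) = 1680. Avoid both = 50388 − 11550 − 13104 + 1680 = 27414.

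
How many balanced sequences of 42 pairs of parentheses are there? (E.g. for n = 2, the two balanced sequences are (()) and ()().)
C_42 = 39044429911904443959240

These balanced parentheses are counted by the Catalan number C_n = (1/(n + 1)) · C(2n, n). For n = 42: C_42 = (1/43) · C(84, 42) = 1678910486211891090247320/43 = 39044429911904443959240.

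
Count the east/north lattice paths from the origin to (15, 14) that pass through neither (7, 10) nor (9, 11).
Number of paths = 58724256

Inclusion–exclusion. Total paths: C(29, 15) = 77558760. Through P₁: C(17, 7)·C(12, 8) = 9626760. Through P₂: C(20, 9)·C(9, 6) = 14108640. Since P₁ is strictly southwest of P₂, a monotone path through both must visit P₁ then P₂; paths through both = C(17, 7)·C(3, 2)·C(9, 6) = 4900896. Avoid both = 77558760 − 9626760 − 14108640 + 4900896 = 58724256.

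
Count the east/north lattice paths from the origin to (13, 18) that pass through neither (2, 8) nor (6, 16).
Number of paths = 188496687

Inclusion–exclusion. Total paths: C(31, 13) = 206253075. Through P₁: C(10, 2)·C(21, 11) = 15872220. Through P₂: C(22, 6)·C(9, 7) = 2686068. Since P₁ is strictly southwest of P₂, a monotone path through both must visit P₁ then P₂; paths through both = C(10, 2)·C(12, 4)·C(9, 7) = 801900. Avoid both = 206253075 − 15872220 − 2686068 + 801900 = 188496687.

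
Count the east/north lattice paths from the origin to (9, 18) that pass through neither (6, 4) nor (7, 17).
Number of paths = 3514533

Inclusion–exclusion. Total paths: C(27, 9) = 4686825. Through P₁: C(10, 6)·C(17, 3) = 142800. Through P₂: C(24, 7)·C(3, 2) = 1038312. Since P₁ is strictly southwest of P₂, a monotone path through both must visit P₁ then P₂; paths through both = C(10, 6)·C(14, 1)·C(3, 2) = 8820. Avoid both = 4686825 − 142800 − 1038312 + 8820 = 3514533.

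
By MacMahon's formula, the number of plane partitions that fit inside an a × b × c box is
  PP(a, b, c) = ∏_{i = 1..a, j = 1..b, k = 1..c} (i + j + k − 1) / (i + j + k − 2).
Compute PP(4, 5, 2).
PP(4, 5, 2) = 5292

Evaluate the triple product over i = 1..4, j = 1..5, k = 1..2. The factors are (2/1) · (3/2) · (3/2) · (4/3) · (4/3) · (5/4) · (5/4) · (6/5) · … (40 factors total). The numerators and denominators telescope so the product is an integer; carrying out the multiplication exactly gives PP(4, 5, 2) = 5292.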